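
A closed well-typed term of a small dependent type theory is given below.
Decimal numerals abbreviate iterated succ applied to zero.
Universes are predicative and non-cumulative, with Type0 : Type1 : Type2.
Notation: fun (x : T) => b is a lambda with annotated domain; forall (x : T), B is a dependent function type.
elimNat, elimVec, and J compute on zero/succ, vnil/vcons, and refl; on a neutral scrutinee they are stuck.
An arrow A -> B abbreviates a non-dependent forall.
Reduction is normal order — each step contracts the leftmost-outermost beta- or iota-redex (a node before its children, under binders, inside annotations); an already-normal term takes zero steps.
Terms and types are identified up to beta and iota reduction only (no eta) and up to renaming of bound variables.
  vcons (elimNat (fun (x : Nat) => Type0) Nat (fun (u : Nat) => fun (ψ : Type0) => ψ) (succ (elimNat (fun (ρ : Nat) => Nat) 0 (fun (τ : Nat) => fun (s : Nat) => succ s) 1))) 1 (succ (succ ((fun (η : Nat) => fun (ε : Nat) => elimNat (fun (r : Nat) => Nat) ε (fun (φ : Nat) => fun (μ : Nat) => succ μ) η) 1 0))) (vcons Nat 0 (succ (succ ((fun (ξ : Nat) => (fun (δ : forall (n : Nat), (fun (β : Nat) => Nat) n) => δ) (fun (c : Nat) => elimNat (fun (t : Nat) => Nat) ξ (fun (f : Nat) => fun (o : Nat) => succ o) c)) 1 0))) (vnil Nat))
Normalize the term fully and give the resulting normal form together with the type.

resulting normal form:
  vcons Nat 1 3 (vcons Nat 0 3 (vnil Nat))
the term's type:
  Vec Nat 2
observation: 21 normal-order steps normalize the term, beginning with an elimNat iota-redex.


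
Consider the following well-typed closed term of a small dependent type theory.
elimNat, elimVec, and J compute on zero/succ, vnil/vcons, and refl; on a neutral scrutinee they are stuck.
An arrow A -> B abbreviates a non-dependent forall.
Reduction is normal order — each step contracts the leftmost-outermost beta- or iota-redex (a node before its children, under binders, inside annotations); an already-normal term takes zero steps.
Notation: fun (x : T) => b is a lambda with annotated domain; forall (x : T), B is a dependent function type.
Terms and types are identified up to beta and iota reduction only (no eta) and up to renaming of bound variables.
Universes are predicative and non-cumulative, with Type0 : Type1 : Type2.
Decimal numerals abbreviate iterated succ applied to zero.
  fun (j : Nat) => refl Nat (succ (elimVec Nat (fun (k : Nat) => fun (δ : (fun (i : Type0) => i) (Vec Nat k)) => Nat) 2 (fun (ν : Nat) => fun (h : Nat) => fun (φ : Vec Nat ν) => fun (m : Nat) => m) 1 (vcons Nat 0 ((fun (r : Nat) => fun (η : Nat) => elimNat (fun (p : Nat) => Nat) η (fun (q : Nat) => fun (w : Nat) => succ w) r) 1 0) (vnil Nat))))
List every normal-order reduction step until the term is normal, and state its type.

reduction (normal order):
  fun (j : Nat) => refl Nat (succ (elimVec Nat (fun (k : Nat) => fun (δ : (fun (i : Type0) => i) (Vec Nat k)) => Nat) 2 (fun (ν : Nat) => fun (h : Nat) => fun (φ : Vec Nat ν) => fun (m : Nat) => m) 1 (vcons Nat 0 ((fun (r : Nat) => fun (η : Nat) => elimNat (fun (p : Nat) => Nat) η (fun (q : Nat) => fun (w : Nat) => succ w) r) 1 0) (vnil Nat))))
  ~> fun (j : Nat) => refl Nat (succ ((fun (k : Nat) => fun (δ : Nat) => fun (i : Vec Nat k) => fun (ν : Nat) => ν) 0 ((fun (h : Nat) => fun (φ : Nat) => elimNat (fun (m : Nat) => Nat) φ (fun (r : Nat) => fun (η : Nat) => succ η) h) 1 0) (vnil Nat) (elimVec Nat (fun (p : Nat) => fun (q : (fun (w : Type0) => w) (Vec Nat p)) => Nat) 2 (fun (ρ : Nat) => fun (s : Nat) => fun (u : Vec Nat ρ) => fun (x : Nat) => x) 0 (vnil Nat))))
  ~> fun (j : Nat) => refl Nat (succ ((fun (k : Nat) => fun (δ : Vec Nat 0) => fun (i : Nat) => i) ((fun (ν : Nat) => fun (h : Nat) => elimNat (fun (φ : Nat) => Nat) h (fun (m : Nat) => fun (r : Nat) => succ r) ν) 1 0) (vnil Nat) (elimVec Nat (fun (η : Nat) => fun (p : (fun (q : Type0) => q) (Vec Nat η)) => Nat) 2 (fun (w : Nat) => fun (ρ : Nat) => fun (s : Vec Nat w) => fun (u : Nat) => u) 0 (vnil Nat))))
  ~> fun (j : Nat) => refl Nat (succ ((fun (k : Vec Nat 0) => fun (δ : Nat) => δ) (vnil Nat) (elimVec Nat (fun (i : Nat) => fun (ν : (fun (h : Type0) => h) (Vec Nat i)) => Nat) 2 (fun (φ : Nat) => fun (m : Nat) => fun (r : Vec Nat φ) => fun (η : Nat) => η) 0 (vnil Nat))))
  ~> fun (j : Nat) => refl Nat (succ ((fun (k : Nat) => k) (elimVec Nat (fun (δ : Nat) => fun (i : (fun (ν : Type0) => ν) (Vec Nat δ)) => Nat) 2 (fun (h : Nat) => fun (φ : Nat) => fun (m : Vec Nat h) => fun (r : Nat) => r) 0 (vnil Nat))))
  ~> fun (j : Nat) => refl Nat (succ (elimVec Nat (fun (k : Nat) => fun (δ : (fun (i : Type0) => i) (Vec Nat k)) => Nat) 2 (fun (ν : Nat) => fun (h : Nat) => fun (φ : Vec Nat ν) => fun (m : Nat) => m) 0 (vnil Nat)))
  ~> fun (j : Nat) => refl Nat 3
inferred type:
  Nat -> Eq Nat 3 3


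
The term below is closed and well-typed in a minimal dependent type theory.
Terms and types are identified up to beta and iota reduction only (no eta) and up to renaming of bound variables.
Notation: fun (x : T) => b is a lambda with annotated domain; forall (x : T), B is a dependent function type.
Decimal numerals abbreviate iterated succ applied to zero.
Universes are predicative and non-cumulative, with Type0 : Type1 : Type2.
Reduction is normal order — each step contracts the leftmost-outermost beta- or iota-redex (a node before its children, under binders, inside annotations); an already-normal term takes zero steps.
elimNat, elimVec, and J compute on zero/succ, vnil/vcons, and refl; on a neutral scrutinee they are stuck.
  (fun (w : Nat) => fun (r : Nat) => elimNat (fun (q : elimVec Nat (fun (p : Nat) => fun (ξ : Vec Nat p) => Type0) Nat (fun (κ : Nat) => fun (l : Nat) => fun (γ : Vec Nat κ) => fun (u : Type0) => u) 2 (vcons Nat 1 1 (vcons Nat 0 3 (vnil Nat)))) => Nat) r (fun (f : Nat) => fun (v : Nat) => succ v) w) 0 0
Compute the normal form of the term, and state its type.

resulting normal form:
  0
type:
  Nat


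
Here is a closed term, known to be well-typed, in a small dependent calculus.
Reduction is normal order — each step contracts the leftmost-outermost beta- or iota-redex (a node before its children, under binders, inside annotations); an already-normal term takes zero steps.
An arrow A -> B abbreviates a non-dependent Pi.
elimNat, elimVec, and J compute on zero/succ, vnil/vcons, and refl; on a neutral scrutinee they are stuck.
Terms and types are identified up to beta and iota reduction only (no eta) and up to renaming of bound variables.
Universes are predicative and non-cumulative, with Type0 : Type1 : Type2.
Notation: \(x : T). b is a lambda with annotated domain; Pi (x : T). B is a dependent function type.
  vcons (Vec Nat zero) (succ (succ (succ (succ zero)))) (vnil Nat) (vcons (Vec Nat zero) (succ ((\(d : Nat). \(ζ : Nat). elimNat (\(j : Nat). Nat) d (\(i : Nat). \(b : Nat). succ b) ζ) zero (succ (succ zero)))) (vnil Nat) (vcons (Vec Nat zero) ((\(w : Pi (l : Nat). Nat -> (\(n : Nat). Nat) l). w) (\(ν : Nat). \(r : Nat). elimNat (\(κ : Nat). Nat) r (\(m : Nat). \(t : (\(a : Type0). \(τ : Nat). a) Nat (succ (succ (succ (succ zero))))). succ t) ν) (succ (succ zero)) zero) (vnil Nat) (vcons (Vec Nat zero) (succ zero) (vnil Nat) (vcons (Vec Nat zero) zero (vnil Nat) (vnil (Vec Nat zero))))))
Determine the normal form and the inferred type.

resulting normal form:
  vcons (Vec Nat zero) (succ (succ (succ (succ zero)))) (vnil Nat) (vcons (Vec Nat zero) (succ (succ (succ zero))) (vnil Nat) (vcons (Vec Nat zero) (succ (succ zero)) (vnil Nat) (vcons (Vec Nat zero) (succ zero) (vnil Nat) (vcons (Vec Nat zero) zero (vnil Nat) (vnil (Vec Nat zero))))))
the term's type:
  Vec (Vec Nat zero) (succ (succ (succ (succ (succ zero)))))


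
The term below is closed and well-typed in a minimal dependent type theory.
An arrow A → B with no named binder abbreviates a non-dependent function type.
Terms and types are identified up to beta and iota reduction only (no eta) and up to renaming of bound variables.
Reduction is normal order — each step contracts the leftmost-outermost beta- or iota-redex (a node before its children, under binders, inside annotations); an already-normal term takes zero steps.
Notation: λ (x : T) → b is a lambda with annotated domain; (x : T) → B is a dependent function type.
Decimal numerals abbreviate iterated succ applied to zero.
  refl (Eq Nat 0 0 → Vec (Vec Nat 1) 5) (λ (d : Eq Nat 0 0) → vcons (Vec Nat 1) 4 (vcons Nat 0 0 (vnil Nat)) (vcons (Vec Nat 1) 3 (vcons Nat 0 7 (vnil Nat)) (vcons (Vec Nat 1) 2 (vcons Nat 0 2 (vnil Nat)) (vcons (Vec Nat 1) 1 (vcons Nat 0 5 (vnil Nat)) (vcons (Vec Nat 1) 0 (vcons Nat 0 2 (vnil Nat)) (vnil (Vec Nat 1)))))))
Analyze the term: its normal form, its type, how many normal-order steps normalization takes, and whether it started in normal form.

normal form:
  refl (Eq Nat 0 0 → Vec (Vec Nat 1) 5) (λ (d : Eq Nat 0 0) → vcons (Vec Nat 1) 4 (vcons Nat 0 0 (vnil Nat)) (vcons (Vec Nat 1) 3 (vcons Nat 0 7 (vnil Nat)) (vcons (Vec Nat 1) 2 (vcons Nat 0 2 (vnil Nat)) (vcons (Vec Nat 1) 1 (vcons Nat 0 5 (vnil Nat)) (vcons (Vec Nat 1) 0 (vcons Nat 0 2 (vnil Nat)) (vnil (Vec Nat 1)))))))
type:
  Eq (Eq Nat 0 0 → Vec (Vec Nat 1) 5) (λ (d : Eq Nat 0 0) → vcons (Vec Nat 1) 4 (vcons Nat 0 0 (vnil Nat)) (vcons (Vec Nat 1) 3 (vcons Nat 0 7 (vnil Nat)) (vcons (Vec Nat 1) 2 (vcons Nat 0 2 (vnil Nat)) (vcons (Vec Nat 1) 1 (vcons Nat 0 5 (vnil Nat)) (vcons (Vec Nat 1) 0 (vcons Nat 0 2 (vnil Nat)) (vnil (Vec Nat 1))))))) (λ (s : Eq Nat 0 0) → vcons (Vec Nat 1) 4 (vcons Nat 0 0 (vnil Nat)) (vcons (Vec Nat 1) 3 (vcons Nat 0 7 (vnil Nat)) (vcons (Vec Nat 1) 2 (vcons Nat 0 2 (vnil Nat)) (vcons (Vec Nat 1) 1 (vcons Nat 0 5 (vnil Nat)) (vcons (Vec Nat 1) 0 (vcons Nat 0 2 (vnil Nat)) (vnil (Vec Nat 1)))))))
steps to reach normal form (normal order): 0
already normal: yes


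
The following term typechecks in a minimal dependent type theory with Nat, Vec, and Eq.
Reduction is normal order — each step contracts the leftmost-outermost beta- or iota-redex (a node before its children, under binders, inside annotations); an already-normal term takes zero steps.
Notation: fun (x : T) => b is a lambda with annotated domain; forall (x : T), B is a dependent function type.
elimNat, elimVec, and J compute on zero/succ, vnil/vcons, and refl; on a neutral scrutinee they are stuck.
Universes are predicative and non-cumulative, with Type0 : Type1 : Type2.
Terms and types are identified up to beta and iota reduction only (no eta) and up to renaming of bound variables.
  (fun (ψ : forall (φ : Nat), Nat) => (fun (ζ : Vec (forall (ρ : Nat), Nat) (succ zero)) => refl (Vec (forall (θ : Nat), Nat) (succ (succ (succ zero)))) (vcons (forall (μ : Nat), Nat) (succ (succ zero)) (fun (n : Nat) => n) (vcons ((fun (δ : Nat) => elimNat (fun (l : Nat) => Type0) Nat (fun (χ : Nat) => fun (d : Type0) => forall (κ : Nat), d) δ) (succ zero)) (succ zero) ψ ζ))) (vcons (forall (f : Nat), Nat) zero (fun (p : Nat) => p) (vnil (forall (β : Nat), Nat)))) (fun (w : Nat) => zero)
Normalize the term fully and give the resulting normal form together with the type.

reduced normal form:
  refl (Vec (forall (ψ : Nat), Nat) (succ (succ (succ zero)))) (vcons (forall (φ : Nat), Nat) (succ (succ zero)) (fun (ζ : Nat) => ζ) (vcons (forall (ρ : Nat), Nat) (succ zero) (fun (θ : Nat) => zero) (vcons (forall (μ : Nat), Nat) zero (fun (n : Nat) => n) (vnil (forall (δ : Nat), Nat)))))
the term's type:
  Eq (Vec (forall (ψ : Nat), Nat) (succ (succ (succ zero)))) (vcons (forall (φ : Nat), Nat) (succ (succ zero)) (fun (ζ : Nat) => ζ) (vcons (forall (ρ : Nat), Nat) (succ zero) (fun (θ : Nat) => zero) (vcons (forall (μ : Nat), Nat) zero (fun (n : Nat) => n) (vnil (forall (δ : Nat), Nat))))) (vcons (forall (l : Nat), Nat) (succ (succ zero)) (fun (χ : Nat) => χ) (vcons (forall (d : Nat), Nat) (succ zero) (fun (κ : Nat) => zero) (vcons (forall (f : Nat), Nat) zero (fun (p : Nat) => p) (vnil (forall (β : Nat), Nat)))))


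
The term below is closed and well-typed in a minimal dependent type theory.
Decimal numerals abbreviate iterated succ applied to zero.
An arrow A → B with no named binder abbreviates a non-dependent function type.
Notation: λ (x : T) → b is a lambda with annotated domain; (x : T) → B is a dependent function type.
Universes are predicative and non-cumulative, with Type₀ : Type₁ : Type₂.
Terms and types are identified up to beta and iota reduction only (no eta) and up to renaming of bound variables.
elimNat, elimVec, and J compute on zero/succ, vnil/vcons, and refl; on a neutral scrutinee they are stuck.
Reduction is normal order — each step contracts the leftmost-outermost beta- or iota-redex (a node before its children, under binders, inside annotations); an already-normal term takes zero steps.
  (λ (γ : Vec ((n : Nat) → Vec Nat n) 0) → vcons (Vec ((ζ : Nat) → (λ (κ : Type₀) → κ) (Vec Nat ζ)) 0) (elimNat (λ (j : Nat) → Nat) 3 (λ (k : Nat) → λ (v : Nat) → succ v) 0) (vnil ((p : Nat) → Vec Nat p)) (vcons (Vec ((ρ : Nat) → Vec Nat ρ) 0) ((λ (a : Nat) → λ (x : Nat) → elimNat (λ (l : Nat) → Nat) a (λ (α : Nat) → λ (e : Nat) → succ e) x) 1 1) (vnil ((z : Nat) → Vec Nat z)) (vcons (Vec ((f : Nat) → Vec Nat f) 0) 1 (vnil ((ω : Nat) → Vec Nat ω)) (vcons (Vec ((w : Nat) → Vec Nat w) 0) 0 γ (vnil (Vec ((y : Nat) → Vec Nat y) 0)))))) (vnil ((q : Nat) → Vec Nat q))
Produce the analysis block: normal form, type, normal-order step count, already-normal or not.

reduced normal form:
  vcons (Vec ((γ : Nat) → Vec Nat γ) 0) 3 (vnil ((n : Nat) → Vec Nat n)) (vcons (Vec ((ζ : Nat) → Vec Nat ζ) 0) 2 (vnil ((κ : Nat) → Vec Nat κ)) (vcons (Vec ((j : Nat) → Vec Nat j) 0) 1 (vnil ((k : Nat) → Vec Nat k)) (vcons (Vec ((v : Nat) → Vec Nat v) 0) 0 (vnil ((p : Nat) → Vec Nat p)) (vnil (Vec ((ρ : Nat) → Vec Nat ρ) 0)))))
inferred type:
  Vec (Vec ((γ : Nat) → Vec Nat γ) 0) 4
steps to reach normal form (normal order): 9
already normal: no
first contracted redex: a beta-redex


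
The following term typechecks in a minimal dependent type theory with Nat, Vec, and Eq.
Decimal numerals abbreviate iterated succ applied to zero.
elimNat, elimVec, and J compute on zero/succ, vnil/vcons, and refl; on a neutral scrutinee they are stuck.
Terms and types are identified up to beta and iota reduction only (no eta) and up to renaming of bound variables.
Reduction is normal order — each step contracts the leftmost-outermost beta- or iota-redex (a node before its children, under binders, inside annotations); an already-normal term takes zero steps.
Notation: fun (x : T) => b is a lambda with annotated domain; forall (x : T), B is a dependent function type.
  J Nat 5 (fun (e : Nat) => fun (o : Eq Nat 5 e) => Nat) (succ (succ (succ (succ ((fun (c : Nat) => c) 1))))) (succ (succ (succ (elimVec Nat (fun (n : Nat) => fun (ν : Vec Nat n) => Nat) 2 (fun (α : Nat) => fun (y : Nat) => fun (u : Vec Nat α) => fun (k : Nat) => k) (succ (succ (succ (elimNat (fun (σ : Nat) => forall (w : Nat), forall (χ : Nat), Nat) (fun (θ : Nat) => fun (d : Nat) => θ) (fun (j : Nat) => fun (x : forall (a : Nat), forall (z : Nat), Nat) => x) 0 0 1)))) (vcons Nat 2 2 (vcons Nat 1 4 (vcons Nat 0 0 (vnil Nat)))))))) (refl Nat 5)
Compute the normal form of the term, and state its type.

reduced normal form:
  5
type:
  Nat


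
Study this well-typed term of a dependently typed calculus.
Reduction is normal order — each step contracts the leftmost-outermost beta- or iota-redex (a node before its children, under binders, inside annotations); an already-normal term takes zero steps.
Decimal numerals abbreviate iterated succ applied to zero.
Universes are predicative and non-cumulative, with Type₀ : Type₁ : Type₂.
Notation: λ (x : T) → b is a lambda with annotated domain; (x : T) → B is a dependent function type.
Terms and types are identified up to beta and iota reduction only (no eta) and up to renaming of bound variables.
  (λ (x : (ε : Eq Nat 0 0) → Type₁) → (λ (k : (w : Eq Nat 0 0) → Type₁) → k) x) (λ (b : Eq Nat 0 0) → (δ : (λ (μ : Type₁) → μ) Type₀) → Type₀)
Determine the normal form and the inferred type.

resulting normal form:
  λ (x : Eq Nat 0 0) → (ε : Type₀) → Type₀
the term's type:
  (x : Eq Nat 0 0) → Type₁
observation: 3 normal-order steps normalize the term, beginning with a beta-redex.


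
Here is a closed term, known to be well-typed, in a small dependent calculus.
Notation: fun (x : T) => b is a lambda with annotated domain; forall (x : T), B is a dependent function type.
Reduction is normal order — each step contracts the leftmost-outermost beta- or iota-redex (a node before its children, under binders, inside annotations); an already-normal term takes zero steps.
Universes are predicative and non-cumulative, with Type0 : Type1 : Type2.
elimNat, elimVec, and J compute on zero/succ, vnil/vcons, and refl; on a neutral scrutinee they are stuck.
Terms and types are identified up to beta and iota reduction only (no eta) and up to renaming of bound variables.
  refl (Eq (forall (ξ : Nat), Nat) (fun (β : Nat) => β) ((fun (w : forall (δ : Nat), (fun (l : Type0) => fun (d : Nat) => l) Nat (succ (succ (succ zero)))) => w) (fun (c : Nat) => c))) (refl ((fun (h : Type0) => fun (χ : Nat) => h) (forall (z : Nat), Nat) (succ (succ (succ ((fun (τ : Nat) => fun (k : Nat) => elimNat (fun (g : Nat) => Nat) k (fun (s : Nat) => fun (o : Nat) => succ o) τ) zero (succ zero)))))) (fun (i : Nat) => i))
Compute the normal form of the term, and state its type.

reduced normal form:
  refl (Eq (forall (ξ : Nat), Nat) (fun (β : Nat) => β) (fun (w : Nat) => w)) (refl (forall (δ : Nat), Nat) (fun (l : Nat) => l))
the term's type:
  Eq (Eq (forall (ξ : Nat), Nat) (fun (β : Nat) => β) (fun (w : Nat) => w)) (refl (forall (δ : Nat), Nat) (fun (l : Nat) => l)) (refl (forall (d : Nat), Nat) (fun (c : Nat) => c))


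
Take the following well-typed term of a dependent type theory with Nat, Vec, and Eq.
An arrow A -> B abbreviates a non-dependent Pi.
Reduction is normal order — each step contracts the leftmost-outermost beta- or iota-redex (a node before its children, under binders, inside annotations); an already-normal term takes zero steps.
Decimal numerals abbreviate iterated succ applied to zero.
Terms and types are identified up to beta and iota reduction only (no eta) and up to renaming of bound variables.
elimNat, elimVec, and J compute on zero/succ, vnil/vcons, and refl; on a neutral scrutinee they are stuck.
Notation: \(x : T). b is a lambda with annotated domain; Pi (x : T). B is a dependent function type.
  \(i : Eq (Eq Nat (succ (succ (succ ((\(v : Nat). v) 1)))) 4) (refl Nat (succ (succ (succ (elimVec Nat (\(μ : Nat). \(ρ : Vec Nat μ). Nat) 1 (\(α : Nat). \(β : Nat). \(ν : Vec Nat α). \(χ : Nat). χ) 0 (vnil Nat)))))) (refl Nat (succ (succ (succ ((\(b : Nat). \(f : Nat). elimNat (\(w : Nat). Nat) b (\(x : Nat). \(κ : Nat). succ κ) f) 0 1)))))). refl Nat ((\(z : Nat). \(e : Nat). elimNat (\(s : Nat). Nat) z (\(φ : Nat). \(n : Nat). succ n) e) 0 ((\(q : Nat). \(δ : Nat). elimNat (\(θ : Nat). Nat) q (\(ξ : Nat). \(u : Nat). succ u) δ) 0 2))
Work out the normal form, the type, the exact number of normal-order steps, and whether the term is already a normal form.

normal form:
  \(i : Eq (Eq Nat 4 4) (refl Nat 4) (refl Nat 4)). refl Nat 2
the term's type:
  Eq (Eq Nat 4 4) (refl Nat 4) (refl Nat 4) -> Eq Nat 2 2
reduction steps (normal order): 26
started in normal form: no
first redex: a beta-redex


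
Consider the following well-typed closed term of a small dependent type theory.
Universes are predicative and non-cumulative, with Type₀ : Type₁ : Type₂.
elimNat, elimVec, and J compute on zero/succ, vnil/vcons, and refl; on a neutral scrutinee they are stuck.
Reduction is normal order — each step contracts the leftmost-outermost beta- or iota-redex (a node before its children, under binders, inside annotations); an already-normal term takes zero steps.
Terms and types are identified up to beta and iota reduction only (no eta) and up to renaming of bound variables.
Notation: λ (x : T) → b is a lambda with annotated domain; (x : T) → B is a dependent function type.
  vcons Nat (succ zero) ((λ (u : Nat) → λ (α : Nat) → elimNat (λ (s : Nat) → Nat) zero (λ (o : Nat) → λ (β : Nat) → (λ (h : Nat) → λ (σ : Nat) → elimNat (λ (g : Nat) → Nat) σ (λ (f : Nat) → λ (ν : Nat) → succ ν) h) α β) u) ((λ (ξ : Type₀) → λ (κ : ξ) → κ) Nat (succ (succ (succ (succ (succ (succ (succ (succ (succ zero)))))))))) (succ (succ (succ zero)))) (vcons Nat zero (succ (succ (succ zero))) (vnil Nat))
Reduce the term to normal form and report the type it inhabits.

normal form:
  vcons Nat (succ zero) (succ (succ (succ (succ (succ (succ (succ (succ (succ (succ (succ (succ (succ (succ (succ (succ (succ (succ (succ (succ (succ (succ (succ (succ (succ (succ (succ zero))))))))))))))))))))))))))) (vcons Nat zero (succ (succ (succ zero))) (vnil Nat))
type:
  Vec Nat (succ (succ zero))
observation: 44 normal-order steps separate the term from its normal form.


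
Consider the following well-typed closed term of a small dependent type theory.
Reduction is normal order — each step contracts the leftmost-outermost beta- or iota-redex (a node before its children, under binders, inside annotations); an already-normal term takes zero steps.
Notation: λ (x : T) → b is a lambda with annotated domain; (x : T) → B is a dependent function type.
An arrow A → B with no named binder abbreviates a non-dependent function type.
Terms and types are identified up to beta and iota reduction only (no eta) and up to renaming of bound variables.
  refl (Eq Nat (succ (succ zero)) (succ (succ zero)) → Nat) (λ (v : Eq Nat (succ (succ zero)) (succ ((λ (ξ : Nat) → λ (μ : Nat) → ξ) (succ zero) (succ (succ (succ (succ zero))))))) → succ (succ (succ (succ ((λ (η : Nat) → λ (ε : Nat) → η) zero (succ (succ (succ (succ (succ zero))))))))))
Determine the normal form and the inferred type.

reduced normal form:
  refl (Eq Nat (succ (succ zero)) (succ (succ zero)) → Nat) (λ (v : Eq Nat (succ (succ zero)) (succ (succ zero))) → succ (succ (succ (succ zero))))
inferred type:
  Eq (Eq Nat (succ (succ zero)) (succ (succ zero)) → Nat) (λ (v : Eq Nat (succ (succ zero)) (succ (succ zero))) → succ (succ (succ (succ zero)))) (λ (ξ : Eq Nat (succ (succ zero)) (succ (succ zero))) → succ (succ (succ (succ zero))))
observation: 4 normal-order steps normalize the term, beginning with a beta-redex.


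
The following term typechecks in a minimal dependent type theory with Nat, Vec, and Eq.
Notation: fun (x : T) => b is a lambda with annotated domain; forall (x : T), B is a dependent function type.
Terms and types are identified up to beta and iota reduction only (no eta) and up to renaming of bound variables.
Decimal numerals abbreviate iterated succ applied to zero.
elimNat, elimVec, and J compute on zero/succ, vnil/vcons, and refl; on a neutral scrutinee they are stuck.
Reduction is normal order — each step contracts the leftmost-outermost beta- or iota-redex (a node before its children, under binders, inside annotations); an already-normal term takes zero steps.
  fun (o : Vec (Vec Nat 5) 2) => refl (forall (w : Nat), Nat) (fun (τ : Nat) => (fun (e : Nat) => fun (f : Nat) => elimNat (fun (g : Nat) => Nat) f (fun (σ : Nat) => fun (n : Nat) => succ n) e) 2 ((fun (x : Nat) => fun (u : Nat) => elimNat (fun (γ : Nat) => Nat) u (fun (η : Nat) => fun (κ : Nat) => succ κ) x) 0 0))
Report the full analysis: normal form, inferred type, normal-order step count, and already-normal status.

reduced normal form:
  fun (o : Vec (Vec Nat 5) 2) => refl (forall (w : Nat), Nat) (fun (τ : Nat) => 2)
type:
  forall (o : Vec (Vec Nat 5) 2), Eq (forall (w : Nat), Nat) (fun (τ : Nat) => 2) (fun (e : Nat) => 2)
reduction steps (normal order): 12
already normal: no
first contracted redex: a beta-redex


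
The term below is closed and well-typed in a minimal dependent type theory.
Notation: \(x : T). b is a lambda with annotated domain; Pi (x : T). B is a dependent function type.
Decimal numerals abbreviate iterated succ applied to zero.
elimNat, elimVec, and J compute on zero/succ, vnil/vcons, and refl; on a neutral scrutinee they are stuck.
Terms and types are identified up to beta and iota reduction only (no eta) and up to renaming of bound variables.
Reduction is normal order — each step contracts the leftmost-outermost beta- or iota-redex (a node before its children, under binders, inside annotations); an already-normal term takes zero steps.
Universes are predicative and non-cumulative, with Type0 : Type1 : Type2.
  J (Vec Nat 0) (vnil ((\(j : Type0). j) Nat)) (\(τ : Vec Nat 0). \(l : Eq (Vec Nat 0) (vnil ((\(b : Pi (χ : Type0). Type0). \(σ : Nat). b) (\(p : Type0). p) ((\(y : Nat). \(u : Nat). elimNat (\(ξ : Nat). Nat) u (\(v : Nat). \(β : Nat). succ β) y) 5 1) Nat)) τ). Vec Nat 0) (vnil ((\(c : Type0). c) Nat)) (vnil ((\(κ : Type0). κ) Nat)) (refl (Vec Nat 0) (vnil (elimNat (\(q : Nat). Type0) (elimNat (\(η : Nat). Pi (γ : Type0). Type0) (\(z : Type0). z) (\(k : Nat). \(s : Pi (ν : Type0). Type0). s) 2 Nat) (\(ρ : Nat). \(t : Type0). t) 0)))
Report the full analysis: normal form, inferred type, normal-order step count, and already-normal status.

normal form:
  vnil Nat
inferred type:
  Vec Nat 0
reduction steps (normal order): 2
already normal: no
first redex: a J iota-redex


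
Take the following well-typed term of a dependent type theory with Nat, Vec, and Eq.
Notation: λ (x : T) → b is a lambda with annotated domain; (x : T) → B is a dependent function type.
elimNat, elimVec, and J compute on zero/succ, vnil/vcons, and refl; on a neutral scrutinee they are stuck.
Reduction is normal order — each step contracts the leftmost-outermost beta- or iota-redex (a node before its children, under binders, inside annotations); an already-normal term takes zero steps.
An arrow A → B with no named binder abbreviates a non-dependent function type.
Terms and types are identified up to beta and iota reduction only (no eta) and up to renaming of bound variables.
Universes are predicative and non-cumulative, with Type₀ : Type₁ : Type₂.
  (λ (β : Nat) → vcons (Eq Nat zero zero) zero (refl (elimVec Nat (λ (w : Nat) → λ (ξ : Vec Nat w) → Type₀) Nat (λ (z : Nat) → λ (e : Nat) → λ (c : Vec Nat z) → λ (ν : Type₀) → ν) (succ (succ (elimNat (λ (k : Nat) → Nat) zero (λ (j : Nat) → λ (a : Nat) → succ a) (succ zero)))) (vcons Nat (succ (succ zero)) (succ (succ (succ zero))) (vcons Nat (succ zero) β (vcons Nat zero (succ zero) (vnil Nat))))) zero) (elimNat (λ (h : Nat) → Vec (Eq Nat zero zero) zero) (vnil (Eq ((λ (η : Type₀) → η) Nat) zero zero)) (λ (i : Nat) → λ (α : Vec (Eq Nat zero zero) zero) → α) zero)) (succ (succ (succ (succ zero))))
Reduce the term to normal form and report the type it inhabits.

reduced normal form:
  vcons (Eq Nat zero zero) zero (refl Nat zero) (vnil (Eq Nat zero zero))
the term's type:
  Vec (Eq Nat zero zero) (succ zero)


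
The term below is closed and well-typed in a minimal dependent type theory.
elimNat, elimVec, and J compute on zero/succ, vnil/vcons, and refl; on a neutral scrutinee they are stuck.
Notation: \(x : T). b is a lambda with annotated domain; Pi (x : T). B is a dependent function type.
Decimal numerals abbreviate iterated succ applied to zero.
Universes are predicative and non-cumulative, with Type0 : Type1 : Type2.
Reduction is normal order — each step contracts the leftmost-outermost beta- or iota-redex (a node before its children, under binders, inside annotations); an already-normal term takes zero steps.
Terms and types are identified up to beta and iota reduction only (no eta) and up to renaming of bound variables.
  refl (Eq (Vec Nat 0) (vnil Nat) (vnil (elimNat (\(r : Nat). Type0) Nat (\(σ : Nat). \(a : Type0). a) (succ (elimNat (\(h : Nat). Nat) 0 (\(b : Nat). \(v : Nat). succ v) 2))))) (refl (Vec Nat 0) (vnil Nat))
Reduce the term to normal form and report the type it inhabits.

resulting normal form:
  refl (Eq (Vec Nat 0) (vnil Nat) (vnil Nat)) (refl (Vec Nat 0) (vnil Nat))
the term's type:
  Eq (Eq (Vec Nat 0) (vnil Nat) (vnil Nat)) (refl (Vec Nat 0) (vnil Nat)) (refl (Vec Nat 0) (vnil Nat))


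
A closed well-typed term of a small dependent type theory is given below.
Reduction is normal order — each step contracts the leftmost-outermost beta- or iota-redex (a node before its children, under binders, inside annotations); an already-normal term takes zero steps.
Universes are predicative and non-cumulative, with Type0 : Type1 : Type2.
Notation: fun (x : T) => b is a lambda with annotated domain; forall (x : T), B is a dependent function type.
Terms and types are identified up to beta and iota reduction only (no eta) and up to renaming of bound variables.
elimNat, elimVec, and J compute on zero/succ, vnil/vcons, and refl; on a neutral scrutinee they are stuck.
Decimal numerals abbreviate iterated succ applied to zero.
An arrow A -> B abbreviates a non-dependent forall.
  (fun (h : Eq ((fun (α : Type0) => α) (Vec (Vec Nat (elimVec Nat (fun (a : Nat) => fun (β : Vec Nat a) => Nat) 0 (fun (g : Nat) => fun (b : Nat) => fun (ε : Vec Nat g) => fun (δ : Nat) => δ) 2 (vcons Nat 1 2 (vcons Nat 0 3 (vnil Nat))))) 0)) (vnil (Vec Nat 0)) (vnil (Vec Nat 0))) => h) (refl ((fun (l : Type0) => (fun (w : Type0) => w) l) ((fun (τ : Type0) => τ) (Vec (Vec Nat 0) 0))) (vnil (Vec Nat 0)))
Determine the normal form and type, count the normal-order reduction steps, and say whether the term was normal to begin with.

reduced normal form:
  refl (Vec (Vec Nat 0) 0) (vnil (Vec Nat 0))
type:
  Eq (Vec (Vec Nat 0) 0) (vnil (Vec Nat 0)) (vnil (Vec Nat 0))
steps to reach normal form (normal order): 4
started in normal form: no
first contracted redex: a beta-redex


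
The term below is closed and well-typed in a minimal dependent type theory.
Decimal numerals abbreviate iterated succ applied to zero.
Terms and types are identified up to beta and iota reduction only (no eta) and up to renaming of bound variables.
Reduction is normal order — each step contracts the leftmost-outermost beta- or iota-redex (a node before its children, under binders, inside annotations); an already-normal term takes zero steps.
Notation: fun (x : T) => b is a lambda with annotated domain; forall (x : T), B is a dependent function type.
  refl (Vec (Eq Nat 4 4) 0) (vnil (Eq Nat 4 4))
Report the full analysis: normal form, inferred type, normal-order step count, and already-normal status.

resulting normal form:
  refl (Vec (Eq Nat 4 4) 0) (vnil (Eq Nat 4 4))
type:
  Eq (Vec (Eq Nat 4 4) 0) (vnil (Eq Nat 4 4)) (vnil (Eq Nat 4 4))
steps to reach normal form (normal order): 0
term was already normal: yes


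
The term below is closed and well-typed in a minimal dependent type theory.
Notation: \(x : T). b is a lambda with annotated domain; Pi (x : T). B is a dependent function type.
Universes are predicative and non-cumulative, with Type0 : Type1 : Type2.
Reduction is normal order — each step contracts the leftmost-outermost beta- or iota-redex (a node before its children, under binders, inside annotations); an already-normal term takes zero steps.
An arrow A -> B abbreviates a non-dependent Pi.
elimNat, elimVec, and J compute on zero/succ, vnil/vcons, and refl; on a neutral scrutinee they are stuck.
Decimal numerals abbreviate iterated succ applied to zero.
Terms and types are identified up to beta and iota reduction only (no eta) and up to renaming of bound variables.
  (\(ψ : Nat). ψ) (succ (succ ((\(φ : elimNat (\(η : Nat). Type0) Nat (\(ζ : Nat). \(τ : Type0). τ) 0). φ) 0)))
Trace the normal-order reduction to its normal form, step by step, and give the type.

normal-order reduction sequence:
  (\(ψ : Nat). ψ) (succ (succ ((\(φ : elimNat (\(η : Nat). Type0) Nat (\(ζ : Nat). \(τ : Type0). τ) 0). φ) 0)))
  ~> succ (succ ((\(ψ : elimNat (\(φ : Nat). Type0) Nat (\(η : Nat). \(ζ : Type0). ζ) 0). ψ) 0))
  ~> 2
the term's type:
  Nat


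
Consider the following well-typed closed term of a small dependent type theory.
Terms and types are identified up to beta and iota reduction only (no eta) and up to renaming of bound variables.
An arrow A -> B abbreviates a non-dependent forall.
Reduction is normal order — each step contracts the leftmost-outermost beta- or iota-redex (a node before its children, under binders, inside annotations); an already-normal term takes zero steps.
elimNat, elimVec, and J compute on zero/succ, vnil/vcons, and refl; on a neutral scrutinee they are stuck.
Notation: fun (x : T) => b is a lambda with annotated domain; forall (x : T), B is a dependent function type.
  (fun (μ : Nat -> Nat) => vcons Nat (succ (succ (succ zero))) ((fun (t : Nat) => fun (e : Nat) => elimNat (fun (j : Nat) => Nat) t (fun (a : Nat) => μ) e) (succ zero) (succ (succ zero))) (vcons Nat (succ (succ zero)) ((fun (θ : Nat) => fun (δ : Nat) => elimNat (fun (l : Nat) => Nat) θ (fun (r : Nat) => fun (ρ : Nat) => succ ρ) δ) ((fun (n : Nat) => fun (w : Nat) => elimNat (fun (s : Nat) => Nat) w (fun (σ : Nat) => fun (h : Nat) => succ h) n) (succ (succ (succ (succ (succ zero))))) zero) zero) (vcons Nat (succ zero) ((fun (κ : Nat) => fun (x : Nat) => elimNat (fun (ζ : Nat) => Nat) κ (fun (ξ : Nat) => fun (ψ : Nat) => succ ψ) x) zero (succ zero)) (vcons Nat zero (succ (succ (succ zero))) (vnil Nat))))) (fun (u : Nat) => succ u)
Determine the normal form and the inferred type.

resulting normal form:
  vcons Nat (succ (succ (succ zero))) (succ (succ (succ zero))) (vcons Nat (succ (succ zero)) (succ (succ (succ (succ (succ zero))))) (vcons Nat (succ zero) (succ zero) (vcons Nat zero (succ (succ (succ zero))) (vnil Nat))))
inferred type:
  Vec Nat (succ (succ (succ (succ zero))))


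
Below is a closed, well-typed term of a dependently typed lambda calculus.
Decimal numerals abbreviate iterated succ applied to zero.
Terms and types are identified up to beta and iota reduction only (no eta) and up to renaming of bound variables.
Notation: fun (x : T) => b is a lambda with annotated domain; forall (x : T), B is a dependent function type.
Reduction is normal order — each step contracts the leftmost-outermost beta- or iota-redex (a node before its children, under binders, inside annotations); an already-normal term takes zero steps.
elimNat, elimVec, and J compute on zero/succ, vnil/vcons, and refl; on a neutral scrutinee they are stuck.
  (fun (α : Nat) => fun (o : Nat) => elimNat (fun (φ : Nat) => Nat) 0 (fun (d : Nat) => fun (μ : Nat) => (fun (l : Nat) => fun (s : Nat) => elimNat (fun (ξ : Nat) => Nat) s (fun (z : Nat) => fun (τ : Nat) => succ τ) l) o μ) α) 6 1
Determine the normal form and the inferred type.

resulting normal form:
  6
type:
  Nat


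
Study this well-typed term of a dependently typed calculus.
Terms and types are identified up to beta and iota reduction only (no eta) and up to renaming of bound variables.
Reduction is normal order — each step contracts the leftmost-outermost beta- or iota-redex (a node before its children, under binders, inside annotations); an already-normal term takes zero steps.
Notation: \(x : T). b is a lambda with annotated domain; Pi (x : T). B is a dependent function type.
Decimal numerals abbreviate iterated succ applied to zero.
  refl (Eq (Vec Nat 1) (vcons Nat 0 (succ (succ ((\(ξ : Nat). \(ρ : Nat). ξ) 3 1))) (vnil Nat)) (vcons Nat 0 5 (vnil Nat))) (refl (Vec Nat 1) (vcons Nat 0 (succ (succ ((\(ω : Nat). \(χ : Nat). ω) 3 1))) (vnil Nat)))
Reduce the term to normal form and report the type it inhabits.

resulting normal form:
  refl (Eq (Vec Nat 1) (vcons Nat 0 5 (vnil Nat)) (vcons Nat 0 5 (vnil Nat))) (refl (Vec Nat 1) (vcons Nat 0 5 (vnil Nat)))
the term's type:
  Eq (Eq (Vec Nat 1) (vcons Nat 0 5 (vnil Nat)) (vcons Nat 0 5 (vnil Nat))) (refl (Vec Nat 1) (vcons Nat 0 5 (vnil Nat))) (refl (Vec Nat 1) (vcons Nat 0 5 (vnil Nat)))
observation: the leftmost-outermost redex is a beta-redex, and normalization takes 4 steps.


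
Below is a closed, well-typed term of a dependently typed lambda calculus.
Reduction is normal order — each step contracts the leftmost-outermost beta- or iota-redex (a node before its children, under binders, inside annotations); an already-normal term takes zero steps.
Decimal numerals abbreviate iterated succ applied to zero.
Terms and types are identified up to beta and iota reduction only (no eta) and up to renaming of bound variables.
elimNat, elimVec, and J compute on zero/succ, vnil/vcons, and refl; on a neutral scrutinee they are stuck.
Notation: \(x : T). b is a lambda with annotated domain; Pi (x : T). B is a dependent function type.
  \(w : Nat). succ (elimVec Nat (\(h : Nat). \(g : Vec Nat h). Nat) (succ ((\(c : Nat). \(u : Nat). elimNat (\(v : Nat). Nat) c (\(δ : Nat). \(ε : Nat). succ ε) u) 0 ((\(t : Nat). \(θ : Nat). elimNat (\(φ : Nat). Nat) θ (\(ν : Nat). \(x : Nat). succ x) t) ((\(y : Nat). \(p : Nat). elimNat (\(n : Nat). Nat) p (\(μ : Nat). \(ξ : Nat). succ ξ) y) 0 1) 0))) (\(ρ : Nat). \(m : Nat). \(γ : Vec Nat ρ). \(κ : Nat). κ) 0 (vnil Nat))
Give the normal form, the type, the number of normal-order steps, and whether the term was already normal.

reduced normal form:
  \(w : Nat). 3
the term's type:
  Pi (w : Nat). Nat
normal-order step count: 16
term was already normal: no
first redex: an elimVec iota-redex


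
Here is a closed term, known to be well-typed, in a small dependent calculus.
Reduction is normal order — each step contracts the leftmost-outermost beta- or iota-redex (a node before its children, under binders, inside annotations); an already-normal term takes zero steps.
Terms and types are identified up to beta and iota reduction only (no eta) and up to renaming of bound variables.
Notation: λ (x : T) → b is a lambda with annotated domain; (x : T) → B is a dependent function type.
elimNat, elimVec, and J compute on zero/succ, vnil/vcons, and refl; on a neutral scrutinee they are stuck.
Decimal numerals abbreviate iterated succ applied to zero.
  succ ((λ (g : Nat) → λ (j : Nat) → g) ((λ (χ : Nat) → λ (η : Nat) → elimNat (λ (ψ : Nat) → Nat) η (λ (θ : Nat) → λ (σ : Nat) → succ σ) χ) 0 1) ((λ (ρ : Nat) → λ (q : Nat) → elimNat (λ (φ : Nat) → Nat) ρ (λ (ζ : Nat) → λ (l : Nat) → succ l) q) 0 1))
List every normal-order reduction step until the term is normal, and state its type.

reduction (normal order):
  succ ((λ (g : Nat) → λ (j : Nat) → g) ((λ (χ : Nat) → λ (η : Nat) → elimNat (λ (ψ : Nat) → Nat) η (λ (θ : Nat) → λ (σ : Nat) → succ σ) χ) 0 1) ((λ (ρ : Nat) → λ (q : Nat) → elimNat (λ (φ : Nat) → Nat) ρ (λ (ζ : Nat) → λ (l : Nat) → succ l) q) 0 1))
  ~> succ ((λ (g : Nat) → (λ (j : Nat) → λ (χ : Nat) → elimNat (λ (η : Nat) → Nat) χ (λ (ψ : Nat) → λ (θ : Nat) → succ θ) j) 0 1) ((λ (σ : Nat) → λ (ρ : Nat) → elimNat (λ (q : Nat) → Nat) σ (λ (φ : Nat) → λ (ζ : Nat) → succ ζ) ρ) 0 1))
  ~> succ ((λ (g : Nat) → λ (j : Nat) → elimNat (λ (χ : Nat) → Nat) j (λ (η : Nat) → λ (ψ : Nat) → succ ψ) g) 0 1)
  ~> succ ((λ (g : Nat) → elimNat (λ (j : Nat) → Nat) g (λ (χ : Nat) → λ (η : Nat) → succ η) 0) 1)
  ~> succ (elimNat (λ (g : Nat) → Nat) 1 (λ (j : Nat) → λ (χ : Nat) → succ χ) 0)
  ~> 2
inferred type:
  Nat


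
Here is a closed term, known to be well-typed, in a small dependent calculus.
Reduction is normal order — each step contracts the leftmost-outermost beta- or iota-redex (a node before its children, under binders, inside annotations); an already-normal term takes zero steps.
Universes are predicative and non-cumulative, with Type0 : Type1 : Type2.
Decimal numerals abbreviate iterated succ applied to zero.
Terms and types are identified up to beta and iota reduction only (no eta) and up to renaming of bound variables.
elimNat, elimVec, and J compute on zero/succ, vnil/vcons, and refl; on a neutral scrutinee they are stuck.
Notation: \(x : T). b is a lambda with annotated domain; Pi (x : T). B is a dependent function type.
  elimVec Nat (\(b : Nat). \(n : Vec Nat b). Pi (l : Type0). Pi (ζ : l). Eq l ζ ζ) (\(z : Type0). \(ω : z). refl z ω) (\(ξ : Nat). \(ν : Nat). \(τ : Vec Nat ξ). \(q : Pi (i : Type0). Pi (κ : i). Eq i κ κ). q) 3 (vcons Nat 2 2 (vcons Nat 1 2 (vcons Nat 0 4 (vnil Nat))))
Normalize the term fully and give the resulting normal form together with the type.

normal form:
  \(b : Type0). \(n : b). refl b n
inferred type:
  Pi (b : Type0). Pi (n : b). Eq b n n
observation: reduction starts at an elimVec iota-redex, and 16 normal-order steps reach the normal form.
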